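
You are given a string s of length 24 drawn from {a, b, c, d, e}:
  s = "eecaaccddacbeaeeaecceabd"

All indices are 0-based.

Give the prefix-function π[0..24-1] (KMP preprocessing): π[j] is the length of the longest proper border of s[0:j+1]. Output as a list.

π[0] = 0
j=1 s[j]='e': π[1]=1 (border 'e')
j=2 s[j]='c': k: 1→0; π[2]=0 (border '')
j=3 s[j]='a': π[3]=0 (border '')
j=4 s[j]='a': π[4]=0 (border '')
j=5 s[j]='c': π[5]=0 (border '')
j=6 s[j]='c': π[6]=0 (border '')
j=7 s[j]='d': π[7]=0 (border '')
j=8 s[j]='d': π[8]=0 (border '')
j=9 s[j]='a': π[9]=0 (border '')
j=10 s[j]='c': π[10]=0 (border '')
j=11 s[j]='b': π[11]=0 (border '')
j=12 s[j]='e': π[12]=1 (border 'e')
j=13 s[j]='a': k: 1→0; π[13]=0 (border '')
j=14 s[j]='e': π[14]=1 (border 'e')
j=15 s[j]='e': π[15]=2 (border 'ee')
j=16 s[j]='a': k: 2→1→0; π[16]=0 (border '')
j=17 s[j]='e': π[17]=1 (border 'e')
j=18 s[j]='c': k: 1→0; π[18]=0 (border '')
j=19 s[j]='c': π[19]=0 (border '')
j=20 s[j]='e': π[20]=1 (border 'e')
j=21 s[j]='a': k: 1→0; π[21]=0 (border '')
j=22 s[j]='b': π[22]=0 (border '')
j=23 s[j]='d': π[23]=0 (border '')

[0, 1, 0, 0, 0, 0, 0, 0, 0, 0, 0, 0, 1, 0, 1, 2, 0, 1, 0, 0, 1, 0, 0, 0]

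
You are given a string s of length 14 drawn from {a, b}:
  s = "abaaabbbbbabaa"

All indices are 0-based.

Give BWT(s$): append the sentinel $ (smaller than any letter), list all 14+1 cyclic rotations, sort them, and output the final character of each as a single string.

rank  rotation         last
    0  $abaaabbbbbabaa  a
    1  a$abaaabbbbbaba  a
    2  aa$abaaabbbbbab  b
    3  aaabbbbbabaa$ab  b
    4  aabbbbbabaa$aba  a
    5  abaa$abaaabbbbb  b
    6  abaaabbbbbabaa$  $
    7  abbbbbabaa$abaa  a
    8  baa$abaaabbbbba  a
    9  baaabbbbbabaa$a  a
   10  babaa$abaaabbbb  b
   11  bbabaa$abaaabbb  b
   12  bbbabaa$abaaabb  b
   13  bbbbabaa$abaaab  b
   14  bbbbbabaa$abaaa  a

aabbab$aaabbbba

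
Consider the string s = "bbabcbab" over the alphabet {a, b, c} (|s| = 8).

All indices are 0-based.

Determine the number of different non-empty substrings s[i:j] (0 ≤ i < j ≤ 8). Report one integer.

rank | idx | suffix
   0 |   6 | ab
   1 |   2 | abcbab
   2 |   7 | b
   3 |   5 | bab
   4 |   1 | babcbab
   5 |   0 | bbabcbab
   6 |   3 | bcbab
   7 |   4 | cbab

SA = [6, 2, 7, 5, 1, 0, 3, 4]
rank  pair      lcp
   1  s[6:],s[2:]  2  'ab'
   2  s[2:],s[7:]  0  ''
   3  s[7:],s[5:]  1  'b'
   4  s[5:],s[1:]  3  'bab'
   5  s[1:],s[0:]  1  'b'
   6  s[0:],s[3:]  1  'b'
   7  s[3:],s[4:]  0  ''

n(n+1)/2 = 8·9/2 = 36
Σ LCP = 0 + 2 + 0 + 1 + 3 + 1 + 1 + 0 = 8
distinct = 36 − 8 = 28

28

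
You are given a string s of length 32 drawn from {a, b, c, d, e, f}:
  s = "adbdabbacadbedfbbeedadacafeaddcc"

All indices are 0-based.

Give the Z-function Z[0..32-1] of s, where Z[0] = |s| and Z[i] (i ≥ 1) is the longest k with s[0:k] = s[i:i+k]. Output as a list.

[32, 0, 0, 0, 1, 0, 0, 1, 0, 3, 0, 0, 0, 0, 0, 0, 0, 0, 0, 0, 2, 0, 1, 0, 1, 0, 0, 2, 0, 0, 0, 0]

Z[0]=32
i=1: fresh scan; Z[1]=0
i=2: fresh scan; Z[2]=0
i=3: fresh scan; Z[3]=0
i=4: fresh scan; Z[4]=1 scan→box=[4,5)
i=5: fresh scan; Z[5]=0
i=6: fresh scan; Z[6]=0
i=7: fresh scan; Z[7]=1 scan→box=[7,8)
i=8: fresh scan; Z[8]=0
i=9: fresh scan; Z[9]=3 scan→box=[9,12)
i=10: min(r-i=2, Z[1]=0)=0; Z[10]=0
i=11: min(r-i=1, Z[2]=0)=0; Z[11]=0
i=12: fresh scan; Z[12]=0
i=13: fresh scan; Z[13]=0
i=14: fresh scan; Z[14]=0
i=15: fresh scan; Z[15]=0
i=16: fresh scan; Z[16]=0
i=17: fresh scan; Z[17]=0
i=18: fresh scan; Z[18]=0
i=19: fresh scan; Z[19]=0
i=20: fresh scan; Z[20]=2 scan→box=[20,22)
i=21: min(r-i=1, Z[1]=0)=0; Z[21]=0
i=22: fresh scan; Z[22]=1 scan→box=[22,23)
i=23: fresh scan; Z[23]=0
i=24: fresh scan; Z[24]=1 scan→box=[24,25)
i=25: fresh scan; Z[25]=0
i=26: fresh scan; Z[26]=0
i=27: fresh scan; Z[27]=2 scan→box=[27,29)
i=28: min(r-i=1, Z[1]=0)=0; Z[28]=0
i=29: fresh scan; Z[29]=0
i=30: fresh scan; Z[30]=0
i=31: fresh scan; Z[31]=0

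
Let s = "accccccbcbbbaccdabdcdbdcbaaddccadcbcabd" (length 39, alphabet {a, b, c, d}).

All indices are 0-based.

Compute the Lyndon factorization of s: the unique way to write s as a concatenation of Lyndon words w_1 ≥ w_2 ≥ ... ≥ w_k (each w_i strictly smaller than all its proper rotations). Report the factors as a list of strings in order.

emit factor 1: 'accccccbcbbbaccd' (i=0, period=16)
emit factor 2: 'abdcdbdcb' (i=16, period=9)
emit factor 3: 'aaddccadcbcabd' (i=25, period=14)

["accccccbcbbbaccd", "abdcdbdcb", "aaddccadcbcabd"]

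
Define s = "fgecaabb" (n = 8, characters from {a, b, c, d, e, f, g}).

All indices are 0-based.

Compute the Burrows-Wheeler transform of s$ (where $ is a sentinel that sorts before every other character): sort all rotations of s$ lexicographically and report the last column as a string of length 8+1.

rank  rotation   last
    0  $fgecaabb  b
    1  aabb$fgec  c
    2  abb$fgeca  a
    3  b$fgecaab  b
    4  bb$fgecaa  a
    5  caabb$fge  e
    6  ecaabb$fg  g
    7  fgecaabb$  $
    8  gecaabb$f  f

bcabaeg$f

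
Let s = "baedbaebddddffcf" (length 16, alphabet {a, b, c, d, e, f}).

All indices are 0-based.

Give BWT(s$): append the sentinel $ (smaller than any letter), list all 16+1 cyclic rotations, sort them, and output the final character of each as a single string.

rank  rotation           last
    0  $baedbaebddddffcf  f
    1  aebddddffcf$baedb  b
    2  aedbaebddddffcf$b  b
    3  baebddddffcf$baed  d
    4  baedbaebddddffcf$  $
    5  bddddffcf$baedbae  e
    6  cf$baedbaebddddff  f
    7  dbaebddddffcf$bae  e
    8  ddddffcf$baedbaeb  b
    9  dddffcf$baedbaebd  d
   10  ddffcf$baedbaebdd  d
   11  dffcf$baedbaebddd  d
   12  ebddddffcf$baedba  a
   13  edbaebddddffcf$ba  a
   14  f$baedbaebddddffc  c
   15  fcf$baedbaebddddf  f
   16  ffcf$baedbaebdddd  d

fbbd$efebdddaacfd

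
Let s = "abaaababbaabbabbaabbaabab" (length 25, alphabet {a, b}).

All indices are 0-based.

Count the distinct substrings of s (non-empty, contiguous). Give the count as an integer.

sorted suffixes:
  #0 SA[0]=2  'aaababbaabbabbaabbaabab'
  #1 SA[1]=20  'aabab'
  #2 SA[2]=3  'aababbaabbabbaabbaabab'
  #3 SA[3]=16  'aabbaabab'
  #4 SA[4]=9  'aabbabbaabbaabab'
  #5 SA[5]=23  'ab'
  #6 SA[6]=0  'abaaababbaabbabbaabbaabab'
  #7 SA[7]=21  'abab'
  #8 SA[8]=4  'ababbaabbabbaabbaabab'
  #9 SA[9]=17  'abbaabab'
  #10 SA[10]=13  'abbaabbaabab'
  #11 SA[11]=6  'abbaabbabbaabbaabab'
  #12 SA[12]=10  'abbabbaabbaabab'
  #13 SA[13]=24  'b'
  #14 SA[14]=1  'baaababbaabbabbaabbaabab'
  #15 SA[15]=19  'baabab'
  #16 SA[16]=15  'baabbaabab'
  #17 SA[17]=8  'baabbabbaabbaabab'
  #18 SA[18]=22  'bab'
  #19 SA[19]=12  'babbaabbaabab'
  #20 SA[20]=5  'babbaabbabbaabbaabab'
  #21 SA[21]=18  'bbaabab'
  #22 SA[22]=14  'bbaabbaabab'
  #23 SA[23]=7  'bbaabbabbaabbaabab'
  #24 SA[24]=11  'bbabbaabbaabab'

SA = [2, 20, 3, 16, 9, 23, 0, 21, 4, 17, 13, 6, 10, 24, 1, 19, 15, 8, 22, 12, 5, 18, 14, 7, 11]
i: (SA[i-1],SA[i]) lcp shared
  1: (2,20) 2 'aa'
  2: (20,3) 5 'aabab'
  3: (3,16) 3 'aab'
  4: (16,9) 5 'aabba'
  5: (9,23) 1 'a'
  6: (23,0) 2 'ab'
  7: (0,21) 3 'aba'
  8: (21,4) 4 'abab'
  9: (4,17) 2 'ab'
  10: (17,13) 6 'abbaab'
  11: (13,6) 8 'abbaabba'
  12: (6,10) 4 'abba'
  13: (10,24) 0 ''
  14: (24,1) 1 'b'
  15: (1,19) 3 'baa'
  16: (19,15) 4 'baab'
  17: (15,8) 6 'baabba'
  18: (8,22) 2 'ba'
  19: (22,12) 3 'bab'
  20: (12,5) 9 'babbaabba'
  21: (5,18) 1 'b'
  22: (18,14) 5 'bbaab'
  23: (14,7) 7 'bbaabba'
  24: (7,11) 3 'bba'

n(n+1)/2 = 25·26/2 = 325
Σ LCP = 0 + 2 + 5 + 3 + 5 + 1 + 2 + 3 + 4 + 2 + 6 + 8 + 4 + 0 + 1 + 3 + 4 + 6 + 2 + 3 + 9 + 1 + 5 + 7 + 3 = 89
distinct = 325 − 89 = 236

236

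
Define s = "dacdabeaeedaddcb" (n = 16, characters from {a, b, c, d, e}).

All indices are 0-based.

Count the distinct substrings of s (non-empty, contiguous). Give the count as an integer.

sorted suffixes:
  #0 SA[0]=4  'abeaeedaddcb'
  #1 SA[1]=1  'acdabeaeedaddcb'
  #2 SA[2]=11  'addcb'
  #3 SA[3]=7  'aeedaddcb'
  #4 SA[4]=15  'b'
  #5 SA[5]=5  'beaeedaddcb'
  #6 SA[6]=14  'cb'
  #7 SA[7]=2  'cdabeaeedaddcb'
  #8 SA[8]=3  'dabeaeedaddcb'
  #9 SA[9]=0  'dacdabeaeedaddcb'
  #10 SA[10]=10  'daddcb'
  #11 SA[11]=13  'dcb'
  #12 SA[12]=12  'ddcb'
  #13 SA[13]=6  'eaeedaddcb'
  #14 SA[14]=9  'edaddcb'
  #15 SA[15]=8  'eedaddcb'

SA = [4, 1, 11, 7, 15, 5, 14, 2, 3, 0, 10, 13, 12, 6, 9, 8]
i: (SA[i-1],SA[i]) lcp shared
  1: (4,1) 1 'a'
  2: (1,11) 1 'a'
  3: (11,7) 1 'a'
  4: (7,15) 0 ''
  5: (15,5) 1 'b'
  6: (5,14) 0 ''
  7: (14,2) 1 'c'
  8: (2,3) 0 ''
  9: (3,0) 2 'da'
  10: (0,10) 2 'da'
  11: (10,13) 1 'd'
  12: (13,12) 1 'd'
  13: (12,6) 0 ''
  14: (6,9) 1 'e'
  15: (9,8) 1 'e'

n(n+1)/2 = 16·17/2 = 136
Σ LCP = 0 + 1 + 1 + 1 + 0 + 1 + 0 + 1 + 0 + 2 + 2 + 1 + 1 + 0 + 1 + 1 = 13
distinct = 136 − 13 = 123

123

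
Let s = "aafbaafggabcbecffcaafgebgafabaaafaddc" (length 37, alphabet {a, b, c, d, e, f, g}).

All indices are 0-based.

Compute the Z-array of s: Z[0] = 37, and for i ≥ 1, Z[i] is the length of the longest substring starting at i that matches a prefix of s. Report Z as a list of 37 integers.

Z[0]=37
i=1: fresh scan; Z[1]=1 scan→box=[1,2)
i=2: fresh scan; Z[2]=0
i=3: fresh scan; Z[3]=0
i=4: fresh scan; Z[4]=3 scan→box=[4,7)
i=5: min(r-i=2, Z[1]=1)=1; Z[5]=1
i=6: min(r-i=1, Z[2]=0)=0; Z[6]=0
i=7: fresh scan; Z[7]=0
i=8: fresh scan; Z[8]=0
i=9: fresh scan; Z[9]=1 scan→box=[9,10)
i=10: fresh scan; Z[10]=0
i=11: fresh scan; Z[11]=0
i=12: fresh scan; Z[12]=0
i=13: fresh scan; Z[13]=0
i=14: fresh scan; Z[14]=0
i=15: fresh scan; Z[15]=0
i=16: fresh scan; Z[16]=0
i=17: fresh scan; Z[17]=0
i=18: fresh scan; Z[18]=3 scan→box=[18,21)
i=19: min(r-i=2, Z[1]=1)=1; Z[19]=1
i=20: min(r-i=1, Z[2]=0)=0; Z[20]=0
i=21: fresh scan; Z[21]=0
i=22: fresh scan; Z[22]=0
i=23: fresh scan; Z[23]=0
i=24: fresh scan; Z[24]=0
i=25: fresh scan; Z[25]=1 scan→box=[25,26)
i=26: fresh scan; Z[26]=0
i=27: fresh scan; Z[27]=1 scan→box=[27,28)
i=28: fresh scan; Z[28]=0
i=29: fresh scan; Z[29]=2 scan→box=[29,31)
i=30: min(r-i=1, Z[1]=1)=1; Z[30]=3 scan→box=[30,33)
i=31: min(r-i=2, Z[1]=1)=1; Z[31]=1
i=32: min(r-i=1, Z[2]=0)=0; Z[32]=0
i=33: fresh scan; Z[33]=1 scan→box=[33,34)
i=34: fresh scan; Z[34]=0
i=35: fresh scan; Z[35]=0
i=36: fresh scan; Z[36]=0

[37, 1, 0, 0, 3, 1, 0, 0, 0, 1, 0, 0, 0, 0, 0, 0, 0, 0, 3, 1, 0, 0, 0, 0, 0, 1, 0, 1, 0, 2, 3, 1, 0, 1, 0, 0, 0]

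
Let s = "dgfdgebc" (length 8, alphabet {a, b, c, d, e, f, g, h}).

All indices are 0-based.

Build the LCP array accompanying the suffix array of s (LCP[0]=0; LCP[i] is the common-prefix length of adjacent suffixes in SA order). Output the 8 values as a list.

rank→(start, suffix):
  0 → (6, 'bc')
  1 → (7, 'c')
  2 → (3, 'dgebc')
  3 → (0, 'dgfdgebc')
  4 → (5, 'ebc')
  5 → (2, 'fdgebc')
  6 → (4, 'gebc')
  7 → (1, 'gfdgebc')

SA = [6, 7, 3, 0, 5, 2, 4, 1]
i: (SA[i-1],SA[i]) lcp shared
  1: (6,7) 0 ''
  2: (7,3) 0 ''
  3: (3,0) 2 'dg'
  4: (0,5) 0 ''
  5: (5,2) 0 ''
  6: (2,4) 0 ''
  7: (4,1) 1 'g'

[0, 0, 0, 2, 0, 0, 0, 1]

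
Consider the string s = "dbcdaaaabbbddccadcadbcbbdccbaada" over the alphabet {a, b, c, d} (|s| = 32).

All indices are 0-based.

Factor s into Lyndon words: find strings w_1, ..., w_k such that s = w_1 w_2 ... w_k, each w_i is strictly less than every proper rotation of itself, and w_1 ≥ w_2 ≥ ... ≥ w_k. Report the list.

emit factor 1: 'd' (i=0, period=1)
emit factor 2: 'bcd' (i=1, period=3)
emit factor 3: 'aaaabbbddccadcadbcbbdccbaad' (i=4, period=27)
emit factor 4: 'a' (i=31, period=1)

["d", "bcd", "aaaabbbddccadcadbcbbdccbaad", "a"]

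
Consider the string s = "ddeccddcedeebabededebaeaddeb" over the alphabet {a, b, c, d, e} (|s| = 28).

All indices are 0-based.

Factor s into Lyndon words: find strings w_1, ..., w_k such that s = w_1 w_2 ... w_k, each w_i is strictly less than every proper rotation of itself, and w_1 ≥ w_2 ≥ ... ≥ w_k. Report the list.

["dde", "ccddcedee", "b", "abededebaeaddeb"]

emit factor 1: 'dde' (i=0, period=3)
emit factor 2: 'ccddcedee' (i=3, period=9)
emit factor 3: 'b' (i=12, period=1)
emit factor 4: 'abededebaeaddeb' (i=13, period=15)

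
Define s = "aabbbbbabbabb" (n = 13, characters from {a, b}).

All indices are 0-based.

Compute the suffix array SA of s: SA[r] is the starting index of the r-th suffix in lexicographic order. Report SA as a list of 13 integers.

[0, 10, 7, 1, 12, 9, 6, 11, 8, 5, 4, 3, 2]

sorted suffixes:
  #0 SA[0]=0  'aabbbbbabbabb'
  #1 SA[1]=10  'abb'
  #2 SA[2]=7  'abbabb'
  #3 SA[3]=1  'abbbbbabbabb'
  #4 SA[4]=12  'b'
  #5 SA[5]=9  'babb'
  #6 SA[6]=6  'babbabb'
  #7 SA[7]=11  'bb'
  #8 SA[8]=8  'bbabb'
  #9 SA[9]=5  'bbabbabb'
  #10 SA[10]=4  'bbbabbabb'
  #11 SA[11]=3  'bbbbabbabb'
  #12 SA[12]=2  'bbbbbabbabb'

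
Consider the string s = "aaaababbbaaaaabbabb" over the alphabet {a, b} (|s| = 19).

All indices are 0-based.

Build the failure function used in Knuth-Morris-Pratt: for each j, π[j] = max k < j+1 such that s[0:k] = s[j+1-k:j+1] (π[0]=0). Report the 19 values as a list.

[0, 1, 2, 3, 0, 1, 0, 0, 0, 1, 2, 3, 4, 4, 5, 0, 1, 0, 0]

π[0] = 0
j=1 s[j]='a': π[1]=1 (border 'a')
j=2 s[j]='a': π[2]=2 (border 'aa')
j=3 s[j]='a': π[3]=3 (border 'aaa')
j=4 s[j]='b': k: 3→2→1→0; π[4]=0 (border '')
j=5 s[j]='a': π[5]=1 (border 'a')
j=6 s[j]='b': k: 1→0; π[6]=0 (border '')
j=7 s[j]='b': π[7]=0 (border '')
j=8 s[j]='b': π[8]=0 (border '')
j=9 s[j]='a': π[9]=1 (border 'a')
j=10 s[j]='a': π[10]=2 (border 'aa')
j=11 s[j]='a': π[11]=3 (border 'aaa')
j=12 s[j]='a': π[12]=4 (border 'aaaa')
j=13 s[j]='a': k: 4→3; π[13]=4 (border 'aaaa')
j=14 s[j]='b': π[14]=5 (border 'aaaab')
j=15 s[j]='b': k: 5→0; π[15]=0 (border '')
j=16 s[j]='a': π[16]=1 (border 'a')
j=17 s[j]='b': k: 1→0; π[17]=0 (border '')
j=18 s[j]='b': π[18]=0 (border '')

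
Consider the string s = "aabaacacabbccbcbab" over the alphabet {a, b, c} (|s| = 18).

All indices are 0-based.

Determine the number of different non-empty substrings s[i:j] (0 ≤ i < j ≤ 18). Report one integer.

147

rank→(start, suffix):
  0 → (0, 'aabaacacabbccbcbab')
  1 → (3, 'aacacabbccbcbab')
  2 → (16, 'ab')
  3 → (1, 'abaacacabbccbcbab')
  4 → (8, 'abbccbcbab')
  5 → (6, 'acabbccbcbab')
  6 → (4, 'acacabbccbcbab')
  7 → (17, 'b')
  8 → (2, 'baacacabbccbcbab')
  9 → (15, 'bab')
  10 → (9, 'bbccbcbab')
  11 → (13, 'bcbab')
  12 → (10, 'bccbcbab')
  13 → (7, 'cabbccbcbab')
  14 → (5, 'cacabbccbcbab')
  15 → (14, 'cbab')
  16 → (12, 'cbcbab')
  17 → (11, 'ccbcbab')

SA = [0, 3, 16, 1, 8, 6, 4, 17, 2, 15, 9, 13, 10, 7, 5, 14, 12, 11]
[i] adj suffixes → lcp
  [1] 0/3 → 2 ('aa')
  [2] 3/16 → 1 ('a')
  [3] 16/1 → 2 ('ab')
  [4] 1/8 → 2 ('ab')
  [5] 8/6 → 1 ('a')
  [6] 6/4 → 3 ('aca')
  [7] 4/17 → 0 ('')
  [8] 17/2 → 1 ('b')
  [9] 2/15 → 2 ('ba')
  [10] 15/9 → 1 ('b')
  [11] 9/13 → 1 ('b')
  [12] 13/10 → 2 ('bc')
  [13] 10/7 → 0 ('')
  [14] 7/5 → 2 ('ca')
  [15] 5/14 → 1 ('c')
  [16] 14/12 → 2 ('cb')
  [17] 12/11 → 1 ('c')

n(n+1)/2 = 18·19/2 = 171
Σ LCP = 0 + 2 + 1 + 2 + 2 + 1 + 3 + 0 + 1 + 2 + 1 + 1 + 2 + 0 + 2 + 1 + 2 + 1 = 24
distinct = 171 − 24 = 147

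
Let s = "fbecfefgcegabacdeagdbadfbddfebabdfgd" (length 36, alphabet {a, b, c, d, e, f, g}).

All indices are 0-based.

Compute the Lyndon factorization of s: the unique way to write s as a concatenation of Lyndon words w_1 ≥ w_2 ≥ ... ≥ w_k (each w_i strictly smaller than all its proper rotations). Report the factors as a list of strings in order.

["f", "becfefgceg", "abacdeagdbadfbddfebabdfgd"]

emit factor 1: 'f' (i=0, period=1)
emit factor 2: 'becfefgceg' (i=1, period=10)
emit factor 3: 'abacdeagdbadfbddfebabdfgd' (i=11, period=25)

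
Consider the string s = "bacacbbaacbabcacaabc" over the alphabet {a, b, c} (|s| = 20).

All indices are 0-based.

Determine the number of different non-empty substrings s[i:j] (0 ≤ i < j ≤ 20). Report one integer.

178

sorted suffixes:
  #0 SA[0]=16  'aabc'
  #1 SA[1]=7  'aacbabcacaabc'
  #2 SA[2]=17  'abc'
  #3 SA[3]=11  'abcacaabc'
  #4 SA[4]=14  'acaabc'
  #5 SA[5]=1  'acacbbaacbabcacaabc'
  #6 SA[6]=8  'acbabcacaabc'
  #7 SA[7]=3  'acbbaacbabcacaabc'
  #8 SA[8]=6  'baacbabcacaabc'
  #9 SA[9]=10  'babcacaabc'
  #10 SA[10]=0  'bacacbbaacbabcacaabc'
  #11 SA[11]=5  'bbaacbabcacaabc'
  #12 SA[12]=18  'bc'
  #13 SA[13]=12  'bcacaabc'
  #14 SA[14]=19  'c'
  #15 SA[15]=15  'caabc'
  #16 SA[16]=13  'cacaabc'
  #17 SA[17]=2  'cacbbaacbabcacaabc'
  #18 SA[18]=9  'cbabcacaabc'
  #19 SA[19]=4  'cbbaacbabcacaabc'

SA = [16, 7, 17, 11, 14, 1, 8, 3, 6, 10, 0, 5, 18, 12, 19, 15, 13, 2, 9, 4]
i: (SA[i-1],SA[i]) lcp shared
  1: (16,7) 2 'aa'
  2: (7,17) 1 'a'
  3: (17,11) 3 'abc'
  4: (11,14) 1 'a'
  5: (14,1) 3 'aca'
  6: (1,8) 2 'ac'
  7: (8,3) 3 'acb'
  8: (3,6) 0 ''
  9: (6,10) 2 'ba'
  10: (10,0) 2 'ba'
  11: (0,5) 1 'b'
  12: (5,18) 1 'b'
  13: (18,12) 2 'bc'
  14: (12,19) 0 ''
  15: (19,15) 1 'c'
  16: (15,13) 2 'ca'
  17: (13,2) 3 'cac'
  18: (2,9) 1 'c'
  19: (9,4) 2 'cb'

n(n+1)/2 = 20·21/2 = 210
Σ LCP = 0 + 2 + 1 + 3 + 1 + 3 + 2 + 3 + 0 + 2 + 2 + 1 + 1 + 2 + 0 + 1 + 2 + 3 + 1 + 2 = 32
distinct = 210 − 32 = 178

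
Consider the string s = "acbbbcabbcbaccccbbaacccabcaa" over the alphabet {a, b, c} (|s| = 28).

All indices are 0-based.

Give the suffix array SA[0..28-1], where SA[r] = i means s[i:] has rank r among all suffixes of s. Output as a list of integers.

[27, 26, 18, 6, 23, 0, 19, 11, 17, 10, 16, 2, 3, 7, 24, 4, 8, 25, 5, 22, 9, 15, 1, 21, 14, 20, 13, 12]

rank→(start, suffix):
  0 → (27, 'a')
  1 → (26, 'aa')
  2 → (18, 'aacccabcaa')
  3 → (6, 'abbcbaccccbbaacccabcaa')
  4 → (23, 'abcaa')
  5 → (0, 'acbbbcabbcbaccccbbaacccabcaa')
  6 → (19, 'acccabcaa')
  7 → (11, 'accccbbaacccabcaa')
  8 → (17, 'baacccabcaa')
  9 → (10, 'baccccbbaacccabcaa')
  10 → (16, 'bbaacccabcaa')
  11 → (2, 'bbbcabbcbaccccbbaacccabcaa')
  12 → (3, 'bbcabbcbaccccbbaacccabcaa')
  13 → (7, 'bbcbaccccbbaacccabcaa')
  14 → (24, 'bcaa')
  15 → (4, 'bcabbcbaccccbbaacccabcaa')
  16 → (8, 'bcbaccccbbaacccabcaa')
  17 → (25, 'caa')
  18 → (5, 'cabbcbaccccbbaacccabcaa')
  19 → (22, 'cabcaa')
  20 → (9, 'cbaccccbbaacccabcaa')
  21 → (15, 'cbbaacccabcaa')
  22 → (1, 'cbbbcabbcbaccccbbaacccabcaa')
  23 → (21, 'ccabcaa')
  24 → (14, 'ccbbaacccabcaa')
  25 → (20, 'cccabcaa')
  26 → (13, 'cccbbaacccabcaa')
  27 → (12, 'ccccbbaacccabcaa')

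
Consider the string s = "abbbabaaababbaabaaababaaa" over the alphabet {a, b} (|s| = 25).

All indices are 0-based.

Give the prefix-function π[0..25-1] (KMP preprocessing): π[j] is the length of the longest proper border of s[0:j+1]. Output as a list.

[0, 0, 0, 0, 1, 2, 1, 1, 1, 2, 1, 2, 3, 1, 1, 2, 1, 1, 1, 2, 1, 2, 1, 1, 1]

π[0] = 0
j=1 s[j]='b': π[1]=0 (border '')
j=2 s[j]='b': π[2]=0 (border '')
j=3 s[j]='b': π[3]=0 (border '')
j=4 s[j]='a': π[4]=1 (border 'a')
j=5 s[j]='b': π[5]=2 (border 'ab')
j=6 s[j]='a': k: 2→0; π[6]=1 (border 'a')
j=7 s[j]='a': k: 1→0; π[7]=1 (border 'a')
j=8 s[j]='a': k: 1→0; π[8]=1 (border 'a')
j=9 s[j]='b': π[9]=2 (border 'ab')
j=10 s[j]='a': k: 2→0; π[10]=1 (border 'a')
j=11 s[j]='b': π[11]=2 (border 'ab')
j=12 s[j]='b': π[12]=3 (border 'abb')
j=13 s[j]='a': k: 3→0; π[13]=1 (border 'a')
j=14 s[j]='a': k: 1→0; π[14]=1 (border 'a')
j=15 s[j]='b': π[15]=2 (border 'ab')
j=16 s[j]='a': k: 2→0; π[16]=1 (border 'a')
j=17 s[j]='a': k: 1→0; π[17]=1 (border 'a')
j=18 s[j]='a': k: 1→0; π[18]=1 (border 'a')
j=19 s[j]='b': π[19]=2 (border 'ab')
j=20 s[j]='a': k: 2→0; π[20]=1 (border 'a')
j=21 s[j]='b': π[21]=2 (border 'ab')
j=22 s[j]='a': k: 2→0; π[22]=1 (border 'a')
j=23 s[j]='a': k: 1→0; π[23]=1 (border 'a')
j=24 s[j]='a': k: 1→0; π[24]=1 (border 'a')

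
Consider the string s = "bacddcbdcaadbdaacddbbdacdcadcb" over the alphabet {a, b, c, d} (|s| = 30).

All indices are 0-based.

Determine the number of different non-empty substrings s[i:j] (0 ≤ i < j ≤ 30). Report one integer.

416

sorted suffixes:
  #0 SA[0]=14  'aacddbbdacdcadcb'
  #1 SA[1]=9  'aadbdaacddbbdacdcadcb'
  #2 SA[2]=22  'acdcadcb'
  #3 SA[3]=15  'acddbbdacdcadcb'
  #4 SA[4]=1  'acddcbdcaadbdaacddbbdacdcadcb'
  #5 SA[5]=10  'adbdaacddbbdacdcadcb'
  #6 SA[6]=26  'adcb'
  #7 SA[7]=29  'b'
  #8 SA[8]=0  'bacddcbdcaadbdaacddbbdacdcadcb'
  #9 SA[9]=19  'bbdacdcadcb'
  #10 SA[10]=12  'bdaacddbbdacdcadcb'
  #11 SA[11]=20  'bdacdcadcb'
  #12 SA[12]=6  'bdcaadbdaacddbbdacdcadcb'
  #13 SA[13]=8  'caadbdaacddbbdacdcadcb'
  #14 SA[14]=25  'cadcb'
  #15 SA[15]=28  'cb'
  #16 SA[16]=5  'cbdcaadbdaacddbbdacdcadcb'
  #17 SA[17]=23  'cdcadcb'
  #18 SA[18]=16  'cddbbdacdcadcb'
  #19 SA[19]=2  'cddcbdcaadbdaacddbbdacdcadcb'
  #20 SA[20]=13  'daacddbbdacdcadcb'
  #21 SA[21]=21  'dacdcadcb'
  #22 SA[22]=18  'dbbdacdcadcb'
  #23 SA[23]=11  'dbdaacddbbdacdcadcb'
  #24 SA[24]=7  'dcaadbdaacddbbdacdcadcb'
  #25 SA[25]=24  'dcadcb'
  #26 SA[26]=27  'dcb'
  #27 SA[27]=4  'dcbdcaadbdaacddbbdacdcadcb'
  #28 SA[28]=17  'ddbbdacdcadcb'
  #29 SA[29]=3  'ddcbdcaadbdaacddbbdacdcadcb'

SA = [14, 9, 22, 15, 1, 10, 26, 29, 0, 19, 12, 20, 6, 8, 25, 28, 5, 23, 16, 2, 13, 21, 18, 11, 7, 24, 27, 4, 17, 3]
[i] adj suffixes → lcp
  [1] 14/9 → 2 ('aa')
  [2] 9/22 → 1 ('a')
  [3] 22/15 → 3 ('acd')
  [4] 15/1 → 4 ('acdd')
  [5] 1/10 → 1 ('a')
  [6] 10/26 → 2 ('ad')
  [7] 26/29 → 0 ('')
  [8] 29/0 → 1 ('b')
  [9] 0/19 → 1 ('b')
  [10] 19/12 → 1 ('b')
  [11] 12/20 → 3 ('bda')
  [12] 20/6 → 2 ('bd')
  [13] 6/8 → 0 ('')
  [14] 8/25 → 2 ('ca')
  [15] 25/28 → 1 ('c')
  [16] 28/5 → 2 ('cb')
  [17] 5/23 → 1 ('c')
  [18] 23/16 → 2 ('cd')
  [19] 16/2 → 3 ('cdd')
  [20] 2/13 → 0 ('')
  [21] 13/21 → 2 ('da')
  [22] 21/18 → 1 ('d')
  [23] 18/11 → 2 ('db')
  [24] 11/7 → 1 ('d')
  [25] 7/24 → 3 ('dca')
  [26] 24/27 → 2 ('dc')
  [27] 27/4 → 3 ('dcb')
  [28] 4/17 → 1 ('d')
  [29] 17/3 → 2 ('dd')

n(n+1)/2 = 30·31/2 = 465
Σ LCP = 0 + 2 + 1 + 3 + 4 + 1 + 2 + 0 + 1 + 1 + 1 + 3 + 2 + 0 + 2 + 1 + 2 + 1 + 2 + 3 + 0 + 2 + 1 + 2 + 1 + 3 + 2 + 3 + 1 + 2 = 49
distinct = 465 − 49 = 416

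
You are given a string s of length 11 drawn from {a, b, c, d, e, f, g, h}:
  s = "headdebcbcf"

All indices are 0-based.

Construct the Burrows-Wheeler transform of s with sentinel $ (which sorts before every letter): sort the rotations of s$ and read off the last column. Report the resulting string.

feecbbadhdc$

rank  rotation      last
    0  $headdebcbcf  f
    1  addebcbcf$he  e
    2  bcbcf$headde  e
    3  bcf$headdebc  c
    4  cbcf$headdeb  b
    5  cf$headdebcb  b
    6  ddebcbcf$hea  a
    7  debcbcf$head  d
    8  eaddebcbcf$h  h
    9  ebcbcf$headd  d
   10  f$headdebcbc  c
   11  headdebcbcf$  $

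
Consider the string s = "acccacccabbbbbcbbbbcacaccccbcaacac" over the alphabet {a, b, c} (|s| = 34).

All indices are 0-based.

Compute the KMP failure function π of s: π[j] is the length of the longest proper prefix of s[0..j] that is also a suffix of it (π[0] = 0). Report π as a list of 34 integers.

[0, 0, 0, 0, 1, 2, 3, 4, 5, 0, 0, 0, 0, 0, 0, 0, 0, 0, 0, 0, 1, 2, 1, 2, 3, 4, 0, 0, 0, 1, 1, 2, 1, 2]

π[0] = 0
j=1 s[j]='c': π[1]=0 (border '')
j=2 s[j]='c': π[2]=0 (border '')
j=3 s[j]='c': π[3]=0 (border '')
j=4 s[j]='a': π[4]=1 (border 'a')
j=5 s[j]='c': π[5]=2 (border 'ac')
j=6 s[j]='c': π[6]=3 (border 'acc')
j=7 s[j]='c': π[7]=4 (border 'accc')
j=8 s[j]='a': π[8]=5 (border 'accca')
j=9 s[j]='b': k: 5→1→0; π[9]=0 (border '')
j=10 s[j]='b': π[10]=0 (border '')
j=11 s[j]='b': π[11]=0 (border '')
j=12 s[j]='b': π[12]=0 (border '')
j=13 s[j]='b': π[13]=0 (border '')
j=14 s[j]='c': π[14]=0 (border '')
j=15 s[j]='b': π[15]=0 (border '')
j=16 s[j]='b': π[16]=0 (border '')
j=17 s[j]='b': π[17]=0 (border '')
j=18 s[j]='b': π[18]=0 (border '')
j=19 s[j]='c': π[19]=0 (border '')
j=20 s[j]='a': π[20]=1 (border 'a')
j=21 s[j]='c': π[21]=2 (border 'ac')
j=22 s[j]='a': k: 2→0; π[22]=1 (border 'a')
j=23 s[j]='c': π[23]=2 (border 'ac')
j=24 s[j]='c': π[24]=3 (border 'acc')
j=25 s[j]='c': π[25]=4 (border 'accc')
j=26 s[j]='c': k: 4→0; π[26]=0 (border '')
j=27 s[j]='b': π[27]=0 (border '')
j=28 s[j]='c': π[28]=0 (border '')
j=29 s[j]='a': π[29]=1 (border 'a')
j=30 s[j]='a': k: 1→0; π[30]=1 (border 'a')
j=31 s[j]='c': π[31]=2 (border 'ac')
j=32 s[j]='a': k: 2→0; π[32]=1 (border 'a')
j=33 s[j]='c': π[33]=2 (border 'ac')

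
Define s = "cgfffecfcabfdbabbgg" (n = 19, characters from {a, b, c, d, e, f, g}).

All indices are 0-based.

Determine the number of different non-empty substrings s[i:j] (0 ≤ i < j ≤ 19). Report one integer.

176

sorted suffixes:
  #0 SA[0]=14  'abbgg'
  #1 SA[1]=9  'abfdbabbgg'
  #2 SA[2]=13  'babbgg'
  #3 SA[3]=15  'bbgg'
  #4 SA[4]=10  'bfdbabbgg'
  #5 SA[5]=16  'bgg'
  #6 SA[6]=8  'cabfdbabbgg'
  #7 SA[7]=6  'cfcabfdbabbgg'
  #8 SA[8]=0  'cgfffecfcabfdbabbgg'
  #9 SA[9]=12  'dbabbgg'
  #10 SA[10]=5  'ecfcabfdbabbgg'
  #11 SA[11]=7  'fcabfdbabbgg'
  #12 SA[12]=11  'fdbabbgg'
  #13 SA[13]=4  'fecfcabfdbabbgg'
  #14 SA[14]=3  'ffecfcabfdbabbgg'
  #15 SA[15]=2  'fffecfcabfdbabbgg'
  #16 SA[16]=18  'g'
  #17 SA[17]=1  'gfffecfcabfdbabbgg'
  #18 SA[18]=17  'gg'

SA = [14, 9, 13, 15, 10, 16, 8, 6, 0, 12, 5, 7, 11, 4, 3, 2, 18, 1, 17]
rank  pair      lcp
   1  s[14:],s[9:]  2  'ab'
   2  s[9:],s[13:]  0  ''
   3  s[13:],s[15:]  1  'b'
   4  s[15:],s[10:]  1  'b'
   5  s[10:],s[16:]  1  'b'
   6  s[16:],s[8:]  0  ''
   7  s[8:],s[6:]  1  'c'
   8  s[6:],s[0:]  1  'c'
   9  s[0:],s[12:]  0  ''
  10  s[12:],s[5:]  0  ''
  11  s[5:],s[7:]  0  ''
  12  s[7:],s[11:]  1  'f'
  13  s[11:],s[4:]  1  'f'
  14  s[4:],s[3:]  1  'f'
  15  s[3:],s[2:]  2  'ff'
  16  s[2:],s[18:]  0  ''
  17  s[18:],s[1:]  1  'g'
  18  s[1:],s[17:]  1  'g'

n(n+1)/2 = 19·20/2 = 190
Σ LCP = 0 + 2 + 0 + 1 + 1 + 1 + 0 + 1 + 1 + 0 + 0 + 0 + 1 + 1 + 1 + 2 + 0 + 1 + 1 = 14
distinct = 190 − 14 = 176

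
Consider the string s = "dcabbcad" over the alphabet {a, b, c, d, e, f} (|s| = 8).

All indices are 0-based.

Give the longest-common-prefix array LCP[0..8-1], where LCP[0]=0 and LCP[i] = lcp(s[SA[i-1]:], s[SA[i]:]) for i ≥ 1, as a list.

sorted suffixes:
  #0 SA[0]=2  'abbcad'
  #1 SA[1]=6  'ad'
  #2 SA[2]=3  'bbcad'
  #3 SA[3]=4  'bcad'
  #4 SA[4]=1  'cabbcad'
  #5 SA[5]=5  'cad'
  #6 SA[6]=7  'd'
  #7 SA[7]=0  'dcabbcad'

SA = [2, 6, 3, 4, 1, 5, 7, 0]
rank  pair      lcp
   1  s[2:],s[6:]  1  'a'
   2  s[6:],s[3:]  0  ''
   3  s[3:],s[4:]  1  'b'
   4  s[4:],s[1:]  0  ''
   5  s[1:],s[5:]  2  'ca'
   6  s[5:],s[7:]  0  ''
   7  s[7:],s[0:]  1  'd'

[0, 1, 0, 1, 0, 2, 0, 1]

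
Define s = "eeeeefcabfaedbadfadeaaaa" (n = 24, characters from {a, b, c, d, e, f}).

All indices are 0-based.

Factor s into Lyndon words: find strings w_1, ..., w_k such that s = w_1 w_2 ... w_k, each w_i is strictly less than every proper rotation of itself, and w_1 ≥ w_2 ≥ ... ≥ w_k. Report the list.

["eeeeef", "c", "abfaedbadfade", "a", "a", "a", "a"]

emit factor 1: 'eeeeef' (i=0, period=6)
emit factor 2: 'c' (i=6, period=1)
emit factor 3: 'abfaedbadfade' (i=7, period=13)
emit factor 4: 'a' (i=20, period=1)
emit factor 5: 'a' (i=21, period=1)
emit factor 6: 'a' (i=22, period=1)
emit factor 7: 'a' (i=23, period=1)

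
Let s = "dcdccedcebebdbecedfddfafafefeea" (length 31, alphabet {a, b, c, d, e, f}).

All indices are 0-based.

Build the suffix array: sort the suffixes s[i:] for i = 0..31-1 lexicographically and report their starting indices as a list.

rank | idx | suffix
   0 |  30 | a
   1 |  22 | afafefeea
   2 |  24 | afefeea
   3 |  11 | bdbecedfddfafafefeea
   4 |   9 | bebdbecedfddfafafefeea
   5 |  13 | becedfddfafafefeea
   6 |   3 | ccedcebebdbecedfddfafafefeea
   7 |   1 | cdccedcebebdbecedfddfafafefeea
   8 |   7 | cebebdbecedfddfafafefeea
   9 |   4 | cedcebebdbecedfddfafafefeea
  10 |  15 | cedfddfafafefeea
  11 |  12 | dbecedfddfafafefeea
  12 |   2 | dccedcebebdbecedfddfafafefeea
  13 |   0 | dcdccedcebebdbecedfddfafafefeea
  14 |   6 | dcebebdbecedfddfafafefeea
  15 |  19 | ddfafafefeea
  16 |  20 | dfafafefeea
  17 |  17 | dfddfafafefeea
  18 |  29 | ea
  19 |  10 | ebdbecedfddfafafefeea
  20 |   8 | ebebdbecedfddfafafefeea
  21 |  14 | ecedfddfafafefeea
  22 |   5 | edcebebdbecedfddfafafefeea
  23 |  16 | edfddfafafefeea
  24 |  28 | eea
  25 |  26 | efeea
  26 |  21 | fafafefeea
  27 |  23 | fafefeea
  28 |  18 | fddfafafefeea
  29 |  27 | feea
  30 |  25 | fefeea

[30, 22, 24, 11, 9, 13, 3, 1, 7, 4, 15, 12, 2, 0, 6, 19, 20, 17, 29, 10, 8, 14, 5, 16, 28, 26, 21, 23, 18, 27, 25]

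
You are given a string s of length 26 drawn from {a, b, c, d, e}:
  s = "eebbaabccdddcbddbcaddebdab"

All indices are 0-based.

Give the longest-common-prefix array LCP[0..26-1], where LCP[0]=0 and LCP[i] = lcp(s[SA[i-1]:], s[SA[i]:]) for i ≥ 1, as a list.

[0, 1, 2, 1, 0, 1, 1, 1, 2, 1, 2, 0, 1, 1, 1, 0, 1, 1, 1, 2, 2, 2, 1, 0, 2, 1]

rank→(start, suffix):
  0 → (4, 'aabccdddcbddbcaddebdab')
  1 → (24, 'ab')
  2 → (5, 'abccdddcbddbcaddebdab')
  3 → (18, 'addebdab')
  4 → (25, 'b')
  5 → (3, 'baabccdddcbddbcaddebdab')
  6 → (2, 'bbaabccdddcbddbcaddebdab')
  7 → (16, 'bcaddebdab')
  8 → (6, 'bccdddcbddbcaddebdab')
  9 → (22, 'bdab')
  10 → (13, 'bddbcaddebdab')
  11 → (17, 'caddebdab')
  12 → (12, 'cbddbcaddebdab')
  13 → (7, 'ccdddcbddbcaddebdab')
  14 → (8, 'cdddcbddbcaddebdab')
  15 → (23, 'dab')
  16 → (15, 'dbcaddebdab')
  17 → (11, 'dcbddbcaddebdab')
  18 → (14, 'ddbcaddebdab')
  19 → (10, 'ddcbddbcaddebdab')
  20 → (9, 'dddcbddbcaddebdab')
  21 → (19, 'ddebdab')
  22 → (20, 'debdab')
  23 → (1, 'ebbaabccdddcbddbcaddebdab')
  24 → (21, 'ebdab')
  25 → (0, 'eebbaabccdddcbddbcaddebdab')

SA = [4, 24, 5, 18, 25, 3, 2, 16, 6, 22, 13, 17, 12, 7, 8, 23, 15, 11, 14, 10, 9, 19, 20, 1, 21, 0]
i: (SA[i-1],SA[i]) lcp shared
  1: (4,24) 1 'a'
  2: (24,5) 2 'ab'
  3: (5,18) 1 'a'
  4: (18,25) 0 ''
  5: (25,3) 1 'b'
  6: (3,2) 1 'b'
  7: (2,16) 1 'b'
  8: (16,6) 2 'bc'
  9: (6,22) 1 'b'
  10: (22,13) 2 'bd'
  11: (13,17) 0 ''
  12: (17,12) 1 'c'
  13: (12,7) 1 'c'
  14: (7,8) 1 'c'
  15: (8,23) 0 ''
  16: (23,15) 1 'd'
  17: (15,11) 1 'd'
  18: (11,14) 1 'd'
  19: (14,10) 2 'dd'
  20: (10,9) 2 'dd'
  21: (9,19) 2 'dd'
  22: (19,20) 1 'd'
  23: (20,1) 0 ''
  24: (1,21) 2 'eb'
  25: (21,0) 1 'e'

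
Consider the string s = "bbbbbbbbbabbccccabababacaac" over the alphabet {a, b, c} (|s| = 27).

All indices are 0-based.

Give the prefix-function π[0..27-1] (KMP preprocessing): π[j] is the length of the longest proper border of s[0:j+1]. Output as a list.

π[0] = 0
j=1 s[j]='b': π[1]=1 (border 'b')
j=2 s[j]='b': π[2]=2 (border 'bb')
j=3 s[j]='b': π[3]=3 (border 'bbb')
j=4 s[j]='b': π[4]=4 (border 'bbbb')
j=5 s[j]='b': π[5]=5 (border 'bbbbb')
j=6 s[j]='b': π[6]=6 (border 'bbbbbb')
j=7 s[j]='b': π[7]=7 (border 'bbbbbbb')
j=8 s[j]='b': π[8]=8 (border 'bbbbbbbb')
j=9 s[j]='a': k: 8→7→6→5→4→3→2→1→0; π[9]=0 (border '')
j=10 s[j]='b': π[10]=1 (border 'b')
j=11 s[j]='b': π[11]=2 (border 'bb')
j=12 s[j]='c': k: 2→1→0; π[12]=0 (border '')
j=13 s[j]='c': π[13]=0 (border '')
j=14 s[j]='c': π[14]=0 (border '')
j=15 s[j]='c': π[15]=0 (border '')
j=16 s[j]='a': π[16]=0 (border '')
j=17 s[j]='b': π[17]=1 (border 'b')
j=18 s[j]='a': k: 1→0; π[18]=0 (border '')
j=19 s[j]='b': π[19]=1 (border 'b')
j=20 s[j]='a': k: 1→0; π[20]=0 (border '')
j=21 s[j]='b': π[21]=1 (border 'b')
j=22 s[j]='a': k: 1→0; π[22]=0 (border '')
j=23 s[j]='c': π[23]=0 (border '')
j=24 s[j]='a': π[24]=0 (border '')
j=25 s[j]='a': π[25]=0 (border '')
j=26 s[j]='c': π[26]=0 (border '')

[0, 1, 2, 3, 4, 5, 6, 7, 8, 0, 1, 2, 0, 0, 0, 0, 0, 1, 0, 1, 0, 1, 0, 0, 0, 0, 0]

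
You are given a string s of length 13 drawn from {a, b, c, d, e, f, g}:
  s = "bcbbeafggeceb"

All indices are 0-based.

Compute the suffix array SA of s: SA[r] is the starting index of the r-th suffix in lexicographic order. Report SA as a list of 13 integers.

rank→(start, suffix):
  0 → (5, 'afggeceb')
  1 → (12, 'b')
  2 → (2, 'bbeafggeceb')
  3 → (0, 'bcbbeafggeceb')
  4 → (3, 'beafggeceb')
  5 → (1, 'cbbeafggeceb')
  6 → (10, 'ceb')
  7 → (4, 'eafggeceb')
  8 → (11, 'eb')
  9 → (9, 'eceb')
  10 → (6, 'fggeceb')
  11 → (8, 'geceb')
  12 → (7, 'ggeceb')

[5, 12, 2, 0, 3, 1, 10, 4, 11, 9, 6, 8, 7]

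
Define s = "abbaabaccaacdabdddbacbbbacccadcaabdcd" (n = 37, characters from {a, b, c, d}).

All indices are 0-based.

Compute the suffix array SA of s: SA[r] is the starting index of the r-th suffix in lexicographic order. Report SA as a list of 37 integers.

rank→(start, suffix):
  0 → (3, 'aabaccaacdabdddbacbbbacccadcaabdcd')
  1 → (31, 'aabdcd')
  2 → (9, 'aacdabdddbacbbbacccadcaabdcd')
  3 → (4, 'abaccaacdabdddbacbbbacccadcaabdcd')
  4 → (0, 'abbaabaccaacdabdddbacbbbacccadcaabdcd')
  5 → (32, 'abdcd')
  6 → (13, 'abdddbacbbbacccadcaabdcd')
  7 → (19, 'acbbbacccadcaabdcd')
  8 → (6, 'accaacdabdddbacbbbacccadcaabdcd')
  9 → (24, 'acccadcaabdcd')
  10 → (10, 'acdabdddbacbbbacccadcaabdcd')
  11 → (28, 'adcaabdcd')
  12 → (2, 'baabaccaacdabdddbacbbbacccadcaabdcd')
  13 → (18, 'bacbbbacccadcaabdcd')
  14 → (5, 'baccaacdabdddbacbbbacccadcaabdcd')
  15 → (23, 'bacccadcaabdcd')
  16 → (1, 'bbaabaccaacdabdddbacbbbacccadcaabdcd')
  17 → (22, 'bbacccadcaabdcd')
  18 → (21, 'bbbacccadcaabdcd')
  19 → (33, 'bdcd')
  20 → (14, 'bdddbacbbbacccadcaabdcd')
  21 → (30, 'caabdcd')
  22 → (8, 'caacdabdddbacbbbacccadcaabdcd')
  23 → (27, 'cadcaabdcd')
  24 → (20, 'cbbbacccadcaabdcd')
  25 → (7, 'ccaacdabdddbacbbbacccadcaabdcd')
  26 → (26, 'ccadcaabdcd')
  27 → (25, 'cccadcaabdcd')
  28 → (35, 'cd')
  29 → (11, 'cdabdddbacbbbacccadcaabdcd')
  30 → (36, 'd')
  31 → (12, 'dabdddbacbbbacccadcaabdcd')
  32 → (17, 'dbacbbbacccadcaabdcd')
  33 → (29, 'dcaabdcd')
  34 → (34, 'dcd')
  35 → (16, 'ddbacbbbacccadcaabdcd')
  36 → (15, 'dddbacbbbacccadcaabdcd')

[3, 31, 9, 4, 0, 32, 13, 19, 6, 24, 10, 28, 2, 18, 5, 23, 1, 22, 21, 33, 14, 30, 8, 27, 20, 7, 26, 25, 35, 11, 36, 12, 17, 29, 34, 16, 15]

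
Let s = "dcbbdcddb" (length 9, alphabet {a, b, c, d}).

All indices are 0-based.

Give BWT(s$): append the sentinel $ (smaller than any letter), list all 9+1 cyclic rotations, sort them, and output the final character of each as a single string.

bdcbddd$bc

rank  rotation    last
    0  $dcbbdcddb  b
    1  b$dcbbdcdd  d
    2  bbdcddb$dc  c
    3  bdcddb$dcb  b
    4  cbbdcddb$d  d
    5  cddb$dcbbd  d
    6  db$dcbbdcd  d
    7  dcbbdcddb$  $
    8  dcddb$dcbb  b
    9  ddb$dcbbdc  c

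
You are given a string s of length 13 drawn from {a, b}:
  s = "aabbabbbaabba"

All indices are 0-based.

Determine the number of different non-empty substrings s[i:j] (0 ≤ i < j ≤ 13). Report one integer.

64

rank→(start, suffix):
  0 → (12, 'a')
  1 → (8, 'aabba')
  2 → (0, 'aabbabbbaabba')
  3 → (9, 'abba')
  4 → (1, 'abbabbbaabba')
  5 → (4, 'abbbaabba')
  6 → (11, 'ba')
  7 → (7, 'baabba')
  8 → (3, 'babbbaabba')
  9 → (10, 'bba')
  10 → (6, 'bbaabba')
  11 → (2, 'bbabbbaabba')
  12 → (5, 'bbbaabba')

SA = [12, 8, 0, 9, 1, 4, 11, 7, 3, 10, 6, 2, 5]
rank  pair      lcp
   1  s[12:],s[8:]  1  'a'
   2  s[8:],s[0:]  5  'aabba'
   3  s[0:],s[9:]  1  'a'
   4  s[9:],s[1:]  4  'abba'
   5  s[1:],s[4:]  3  'abb'
   6  s[4:],s[11:]  0  ''
   7  s[11:],s[7:]  2  'ba'
   8  s[7:],s[3:]  2  'ba'
   9  s[3:],s[10:]  1  'b'
  10  s[10:],s[6:]  3  'bba'
  11  s[6:],s[2:]  3  'bba'
  12  s[2:],s[5:]  2  'bb'

n(n+1)/2 = 13·14/2 = 91
Σ LCP = 0 + 1 + 5 + 1 + 4 + 3 + 0 + 2 + 2 + 1 + 3 + 3 + 2 = 27
distinct = 91 − 27 = 64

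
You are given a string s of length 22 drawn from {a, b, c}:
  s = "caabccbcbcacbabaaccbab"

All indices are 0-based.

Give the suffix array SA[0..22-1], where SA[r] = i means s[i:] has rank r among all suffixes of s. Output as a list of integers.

[1, 15, 20, 13, 2, 10, 16, 21, 14, 19, 12, 8, 6, 3, 0, 9, 18, 11, 7, 5, 17, 4]

sorted suffixes:
  #0 SA[0]=1  'aabccbcbcacbabaaccbab'
  #1 SA[1]=15  'aaccbab'
  #2 SA[2]=20  'ab'
  #3 SA[3]=13  'abaaccbab'
  #4 SA[4]=2  'abccbcbcacbabaaccbab'
  #5 SA[5]=10  'acbabaaccbab'
  #6 SA[6]=16  'accbab'
  #7 SA[7]=21  'b'
  #8 SA[8]=14  'baaccbab'
  #9 SA[9]=19  'bab'
  #10 SA[10]=12  'babaaccbab'
  #11 SA[11]=8  'bcacbabaaccbab'
  #12 SA[12]=6  'bcbcacbabaaccbab'
  #13 SA[13]=3  'bccbcbcacbabaaccbab'
  #14 SA[14]=0  'caabccbcbcacbabaaccbab'
  #15 SA[15]=9  'cacbabaaccbab'
  #16 SA[16]=18  'cbab'
  #17 SA[17]=11  'cbabaaccbab'
  #18 SA[18]=7  'cbcacbabaaccbab'
  #19 SA[19]=5  'cbcbcacbabaaccbab'
  #20 SA[20]=17  'ccbab'
  #21 SA[21]=4  'ccbcbcacbabaaccbab'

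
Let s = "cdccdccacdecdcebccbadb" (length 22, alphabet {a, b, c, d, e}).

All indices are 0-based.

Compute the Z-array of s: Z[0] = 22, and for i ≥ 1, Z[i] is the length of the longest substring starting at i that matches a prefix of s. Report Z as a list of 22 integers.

Z[0]=22
i=1: outside box; Z[1]=0
i=2: outside box; Z[2]=1 extend→box=[2,3)
i=3: outside box; Z[3]=4 extend→box=[3,7)
i=4: min(r-i=3, Z[1]=0)=0; Z[4]=0
i=5: min(r-i=2, Z[2]=1)=1; Z[5]=1
i=6: min(r-i=1, Z[3]=4)=1; Z[6]=1
i=7: outside box; Z[7]=0
i=8: outside box; Z[8]=2 extend→box=[8,10)
i=9: min(r-i=1, Z[1]=0)=0; Z[9]=0
i=10: outside box; Z[10]=0
i=11: outside box; Z[11]=3 extend→box=[11,14)
i=12: min(r-i=2, Z[1]=0)=0; Z[12]=0
i=13: min(r-i=1, Z[2]=1)=1; Z[13]=1
i=14: outside box; Z[14]=0
i=15: outside box; Z[15]=0
i=16: outside box; Z[16]=1 extend→box=[16,17)
i=17: outside box; Z[17]=1 extend→box=[17,18)
i=18: outside box; Z[18]=0
i=19: outside box; Z[19]=0
i=20: outside box; Z[20]=0
i=21: outside box; Z[21]=0

[22, 0, 1, 4, 0, 1, 1, 0, 2, 0, 0, 3, 0, 1, 0, 0, 1, 1, 0, 0, 0, 0]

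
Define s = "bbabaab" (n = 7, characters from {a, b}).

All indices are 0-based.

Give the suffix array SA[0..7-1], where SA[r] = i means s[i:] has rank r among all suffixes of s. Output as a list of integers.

[4, 5, 2, 6, 3, 1, 0]

sorted suffixes:
  #0 SA[0]=4  'aab'
  #1 SA[1]=5  'ab'
  #2 SA[2]=2  'abaab'
  #3 SA[3]=6  'b'
  #4 SA[4]=3  'baab'
  #5 SA[5]=1  'babaab'
  #6 SA[6]=0  'bbabaab'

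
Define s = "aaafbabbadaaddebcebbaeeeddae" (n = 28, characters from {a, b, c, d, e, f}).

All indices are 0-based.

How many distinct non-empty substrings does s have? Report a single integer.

372

rank→(start, suffix):
  0 → (0, 'aaafbabbadaaddebcebbaeeeddae')
  1 → (10, 'aaddebcebbaeeeddae')
  2 → (1, 'aafbabbadaaddebcebbaeeeddae')
  3 → (5, 'abbadaaddebcebbaeeeddae')
  4 → (8, 'adaaddebcebbaeeeddae')
  5 → (11, 'addebcebbaeeeddae')
  6 → (26, 'ae')
  7 → (20, 'aeeeddae')
  8 → (2, 'afbabbadaaddebcebbaeeeddae')
  9 → (4, 'babbadaaddebcebbaeeeddae')
  10 → (7, 'badaaddebcebbaeeeddae')
  11 → (19, 'baeeeddae')
  12 → (6, 'bbadaaddebcebbaeeeddae')
  13 → (18, 'bbaeeeddae')
  14 → (15, 'bcebbaeeeddae')
  15 → (16, 'cebbaeeeddae')
  16 → (9, 'daaddebcebbaeeeddae')
  17 → (25, 'dae')
  18 → (24, 'ddae')
  19 → (12, 'ddebcebbaeeeddae')
  20 → (13, 'debcebbaeeeddae')
  21 → (27, 'e')
  22 → (17, 'ebbaeeeddae')
  23 → (14, 'ebcebbaeeeddae')
  24 → (23, 'eddae')
  25 → (22, 'eeddae')
  26 → (21, 'eeeddae')
  27 → (3, 'fbabbadaaddebcebbaeeeddae')

SA = [0, 10, 1, 5, 8, 11, 26, 20, 2, 4, 7, 19, 6, 18, 15, 16, 9, 25, 24, 12, 13, 27, 17, 14, 23, 22, 21, 3]
[i] adj suffixes → lcp
  [1] 0/10 → 2 ('aa')
  [2] 10/1 → 2 ('aa')
  [3] 1/5 → 1 ('a')
  [4] 5/8 → 1 ('a')
  [5] 8/11 → 2 ('ad')
  [6] 11/26 → 1 ('a')
  [7] 26/20 → 2 ('ae')
  [8] 20/2 → 1 ('a')
  [9] 2/4 → 0 ('')
  [10] 4/7 → 2 ('ba')
  [11] 7/19 → 2 ('ba')
  [12] 19/6 → 1 ('b')
  [13] 6/18 → 3 ('bba')
  [14] 18/15 → 1 ('b')
  [15] 15/16 → 0 ('')
  [16] 16/9 → 0 ('')
  [17] 9/25 → 2 ('da')
  [18] 25/24 → 1 ('d')
  [19] 24/12 → 2 ('dd')
  [20] 12/13 → 1 ('d')
  [21] 13/27 → 0 ('')
  [22] 27/17 → 1 ('e')
  [23] 17/14 → 2 ('eb')
  [24] 14/23 → 1 ('e')
  [25] 23/22 → 1 ('e')
  [26] 22/21 → 2 ('ee')
  [27] 21/3 → 0 ('')

n(n+1)/2 = 28·29/2 = 406
Σ LCP = 0 + 2 + 2 + 1 + 1 + 2 + 1 + 2 + 1 + 0 + 2 + 2 + 1 + 3 + 1 + 0 + 0 + 2 + 1 + 2 + 1 + 0 + 1 + 2 + 1 + 1 + 2 + 0 = 34
distinct = 406 − 34 = 372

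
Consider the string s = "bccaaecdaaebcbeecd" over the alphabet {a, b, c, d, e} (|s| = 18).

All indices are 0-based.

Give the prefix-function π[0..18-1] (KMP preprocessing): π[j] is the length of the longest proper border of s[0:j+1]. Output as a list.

π[0] = 0
j=1 s[j]='c': π[1]=0 (border '')
j=2 s[j]='c': π[2]=0 (border '')
j=3 s[j]='a': π[3]=0 (border '')
j=4 s[j]='a': π[4]=0 (border '')
j=5 s[j]='e': π[5]=0 (border '')
j=6 s[j]='c': π[6]=0 (border '')
j=7 s[j]='d': π[7]=0 (border '')
j=8 s[j]='a': π[8]=0 (border '')
j=9 s[j]='a': π[9]=0 (border '')
j=10 s[j]='e': π[10]=0 (border '')
j=11 s[j]='b': π[11]=1 (border 'b')
j=12 s[j]='c': π[12]=2 (border 'bc')
j=13 s[j]='b': k: 2→0; π[13]=1 (border 'b')
j=14 s[j]='e': k: 1→0; π[14]=0 (border '')
j=15 s[j]='e': π[15]=0 (border '')
j=16 s[j]='c': π[16]=0 (border '')
j=17 s[j]='d': π[17]=0 (border '')

[0, 0, 0, 0, 0, 0, 0, 0, 0, 0, 0, 1, 2, 1, 0, 0, 0, 0]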